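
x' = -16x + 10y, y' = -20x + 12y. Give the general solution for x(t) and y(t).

Coefficient matrix A = [[-16, 10], [-20, 12]].
Characteristic polynomial det(A - λI) = λ^2 + 4λ + 8 = 0.
Eigenvalues λ = -2 ± 2i (complex conjugate pair).
For λ=-2+2i: an eigenvector is (2,3) - i(1,1) = (2 - i, 3 - i).
A real fundamental pair from Re and Im of e^((-2+2i)t)v: X_1 = e^(-2t)(cos(2t)·(2,3) + sin(2t)·(1,1)), X_2 = e^(-2t)(sin(2t)·(2,3) - cos(2t)·(1,1)).
General solution: K_1X_1 + K_2X_2.

x(t) = K_1e^(-2t)sin(2t) + 2K_1e^(-2t)cos(2t) + 2K_2e^(-2t)sin(2t) - K_2e^(-2t)cos(2t), y(t) = K_1e^(-2t)sin(2t) + 3K_1e^(-2t)cos(2t) + 3K_2e^(-2t)sin(2t) - K_2e^(-2t)cos(2t)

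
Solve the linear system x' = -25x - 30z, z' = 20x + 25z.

Coefficient matrix A = [[-25, -30], [20, 25]].
Characteristic polynomial det(A - λI) = λ^2 - 25 = 0.
Eigenvalues λ = 5, -5.
For λ=5: (A-λI) row 1 is [-30, -30], so an eigenvector is (1, -1).
For λ=-5: (A-λI) row 1 is [-20, -30], so an eigenvector is (3, -2).
General solution: c_1e^(5t)(1,-1) + c_2e^(-5t)(3,-2).

x(t) = c_1e^(5t) + 3c_2e^(-5t), z(t) = -c_1e^(5t) - 2c_2e^(-5t)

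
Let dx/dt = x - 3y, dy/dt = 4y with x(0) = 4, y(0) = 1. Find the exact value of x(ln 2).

-6

A = [[1,-3],[0,4]]; eigenvalues λ = 4, 1.
Eigenvectors: (1,-1) for λ=4, (-1,0) for λ=1.
From the initial condition, c_1 = -1, c_2 = -5.
x(ln 2) = (-1)(2^4)(1) + (-5)(2^1)(-1) = -6.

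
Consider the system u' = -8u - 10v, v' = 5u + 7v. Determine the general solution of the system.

Coefficient matrix A = [[-8, -10], [5, 7]].
Characteristic polynomial det(A - λI) = λ^2 + λ - 6 = 0.
Eigenvalues λ = -3, 2.
For λ=-3: (A-λI) row 1 is [-5, -10], so an eigenvector is (-2, 1).
For λ=2: (A-λI) row 1 is [-10, -10], so an eigenvector is (1, -1).
General solution: C_1e^(-3t)(-2,1) + C_2e^(2t)(1,-1).

u(t) = -2C_1e^(-3t) + C_2e^(2t), v(t) = C_1e^(-3t) - C_2e^(2t)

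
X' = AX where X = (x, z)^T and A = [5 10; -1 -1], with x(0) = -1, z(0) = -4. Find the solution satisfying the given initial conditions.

Coefficient matrix A = [[5, 10], [-1, -1]].
Characteristic polynomial det(A - λI) = λ^2 - 4λ + 5 = 0.
Eigenvalues λ = 2 ± i (complex conjugate pair).
For λ=2+i: an eigenvector is (-1,0) - i(-3,1) = (-1 + 3i, 0 - i).
A real fundamental pair from Re and Im of e^((2+i)t)v: X_1 = e^(2t)(cos(t)·(-1,0) + sin(t)·(-3,1)), X_2 = e^(2t)(sin(t)·(-1,0) - cos(t)·(-3,1)).
General solution: c_1X_1 + c_2X_2.
Applying x(0)=-1, z(0)=-4 gives c_1=13, c_2=4.

x(t) = -43e^(2t)sin(t) - e^(2t)cos(t), z(t) = 13e^(2t)sin(t) - 4e^(2t)cos(t)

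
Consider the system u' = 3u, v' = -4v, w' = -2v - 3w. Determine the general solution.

u(t) = C_1e^(3t), v(t) = C_2e^(-4t), w(t) = 2C_2e^(-4t) + C_3e^(-3t)

Coefficient matrix A = [[3, 0, 0], [0, -4, 0], [0, -2, -3]].
det(A - λI) = 0 gives eigenvalues λ = 3, -4, -3.
For λ=3: eigenvector (1,0,0).
For λ=-4: eigenvector (0,1,2).
For λ=-3: eigenvector (0,0,1).
General solution: C_1e^(3t)(1,0,0) + C_2e^(-4t)(0,1,2) + C_3e^(-3t)(0,0,1).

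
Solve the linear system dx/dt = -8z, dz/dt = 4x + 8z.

x(t) = -K_1e^(4t)sin(4t) + K_1e^(4t)cos(4t) + K_2e^(4t)sin(4t) + K_2e^(4t)cos(4t), z(t) = K_1e^(4t)sin(4t) - K_2e^(4t)cos(4t)

Coefficient matrix A = [[0, -8], [4, 8]].
Characteristic polynomial det(A - λI) = λ^2 - 8λ + 32 = 0.
Eigenvalues λ = 4 ± 4i (complex conjugate pair).
For λ=4+4i: an eigenvector is (1,0) - i(-1,1) = (1 + i, 0 - i).
A real fundamental pair from Re and Im of e^((4+4i)t)v: X_1 = e^(4t)(cos(4t)·(1,0) + sin(4t)·(-1,1)), X_2 = e^(4t)(sin(4t)·(1,0) - cos(4t)·(-1,1)).
General solution: K_1X_1 + K_2X_2.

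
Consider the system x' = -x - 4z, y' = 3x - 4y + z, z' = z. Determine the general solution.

x(t) = K_1e^(-t) - 2K_3e^(t), y(t) = K_1e^(-t) + K_2e^(-4t) - K_3e^(t), z(t) = K_3e^(t)

Coefficient matrix A = [[-1, 0, -4], [3, -4, 1], [0, 0, 1]].
det(A - λI) = 0 gives eigenvalues λ = -1, -4, 1.
For λ=-1: eigenvector (1,1,0).
For λ=-4: eigenvector (0,1,0).
For λ=1: eigenvector (-2,-1,1).
General solution: K_1e^(-t)(1,1,0) + K_2e^(-4t)(0,1,0) + K_3e^(t)(-2,-1,1).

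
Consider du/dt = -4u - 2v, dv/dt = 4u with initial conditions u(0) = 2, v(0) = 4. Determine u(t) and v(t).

u(t) = -6e^(-2t)sin(2t) + 2e^(-2t)cos(2t), v(t) = 8e^(-2t)sin(2t) + 4e^(-2t)cos(2t)

Coefficient matrix A = [[-4, -2], [4, 0]].
Characteristic polynomial det(A - λI) = λ^2 + 4λ + 8 = 0.
Eigenvalues λ = -2 ± 2i (complex conjugate pair).
For λ=-2+2i: an eigenvector is (1,-1) - i(0,1) = (1, -1 - i).
A real fundamental pair from Re and Im of e^((-2+2i)t)v: X_1 = e^(-2t)(cos(2t)·(1,-1) + sin(2t)·(0,1)), X_2 = e^(-2t)(sin(2t)·(1,-1) - cos(2t)·(0,1)).
General solution: C_1X_1 + C_2X_2.
Applying u(0)=2, v(0)=4 gives C_1=2, C_2=-6.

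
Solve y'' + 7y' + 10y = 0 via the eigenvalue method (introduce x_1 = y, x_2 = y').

y(t) = C_1e^(-5t) + C_2e^(-2t)

Let x_1 = y, x_2 = y'. Then x_1' = x_2 and x_2' = -10x_1 - 7x_2.
A = [[0,1],[-10,-7]]; det(A-λI) = λ^2 + 7λ + 10.
Eigenvalues λ = -5, -2 with eigenvectors (1,-5), (1,-2).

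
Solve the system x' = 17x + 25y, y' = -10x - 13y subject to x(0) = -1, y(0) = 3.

Coefficient matrix A = [[17, 25], [-10, -13]].
Characteristic polynomial det(A - λI) = λ^2 - 4λ + 29 = 0.
Eigenvalues λ = 2 ± 5i (complex conjugate pair).
For λ=2+5i: an eigenvector is (2,-1) - i(1,-1) = (2 - i, -1 + i).
A real fundamental pair from Re and Im of e^((2+5i)t)v: X_1 = e^(2t)(cos(5t)·(2,-1) + sin(5t)·(1,-1)), X_2 = e^(2t)(sin(5t)·(2,-1) - cos(5t)·(1,-1)).
General solution: K_1X_1 + K_2X_2.
Applying x(0)=-1, y(0)=3 gives K_1=2, K_2=5.

x(t) = 12e^(2t)sin(5t) - e^(2t)cos(5t), y(t) = -7e^(2t)sin(5t) + 3e^(2t)cos(5t)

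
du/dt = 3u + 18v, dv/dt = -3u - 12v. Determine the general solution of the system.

u(t) = 2K_1e^(-6t) + 3K_2e^(-3t), v(t) = -K_1e^(-6t) - K_2e^(-3t)

Coefficient matrix A = [[3, 18], [-3, -12]].
Characteristic polynomial det(A - λI) = λ^2 + 9λ + 18 = 0.
Eigenvalues λ = -6, -3.
For λ=-6: (A-λI) row 1 is [9, 18], so an eigenvector is (2, -1).
For λ=-3: (A-λI) row 1 is [6, 18], so an eigenvector is (3, -1).
General solution: K_1e^(-6t)(2,-1) + K_2e^(-3t)(3,-1).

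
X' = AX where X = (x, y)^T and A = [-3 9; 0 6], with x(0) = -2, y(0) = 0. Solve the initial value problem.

Coefficient matrix A = [[-3, 9], [0, 6]].
Characteristic polynomial det(A - λI) = λ^2 - 3λ - 18 = 0.
Eigenvalues λ = -3, 6.
For λ=-3: (A-λI) row 1 is [0, 9], so an eigenvector is (-1, 0).
For λ=6: (A-λI) row 1 is [-9, 9], so an eigenvector is (1, 1).
General solution: K_1e^(-3t)(-1,0) + K_2e^(6t)(1,1).
Applying x(0)=-2, y(0)=0 gives K_1=2, K_2=0.

x(t) = -2e^(-3t), y(t) = 0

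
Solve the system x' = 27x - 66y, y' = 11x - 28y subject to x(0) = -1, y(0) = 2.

Coefficient matrix A = [[27, -66], [11, -28]].
Characteristic polynomial det(A - λI) = λ^2 + λ - 30 = 0.
Eigenvalues λ = -6, 5.
For λ=-6: (A-λI) row 1 is [33, -66], so an eigenvector is (-2, -1).
For λ=5: (A-λI) row 1 is [22, -66], so an eigenvector is (-3, -1).
General solution: K_1e^(-6t)(-2,-1) + K_2e^(5t)(-3,-1).
Applying x(0)=-1, y(0)=2 gives K_1=-7, K_2=5.

x(t) = -15e^(5t) + 14e^(-6t), y(t) = -5e^(5t) + 7e^(-6t)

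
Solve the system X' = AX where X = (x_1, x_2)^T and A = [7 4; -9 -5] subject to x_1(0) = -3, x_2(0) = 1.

Coefficient matrix A = [[7, 4], [-9, -5]].
Characteristic polynomial det(A - λI) = λ^2 - 2λ + 1 = 0.
Single eigenvalue λ = 1 with algebraic multiplicity 2.
Eigenvector v = (-2,3); generalized eigenvector w with (A-λI)w=v is (1,-2).
General solution: e^(t)[C_1·v + C_2·(t·v + w)].
Applying x_1(0)=-3, x_2(0)=1 gives C_1=5, C_2=7.

x_1(t) = -14te^(t) - 3e^(t), x_2(t) = 21te^(t) + e^(t)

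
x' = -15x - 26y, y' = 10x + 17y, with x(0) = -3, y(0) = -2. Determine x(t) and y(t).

x(t) = 50e^(t)sin(2t) - 3e^(t)cos(2t), y(t) = -31e^(t)sin(2t) - 2e^(t)cos(2t)

Coefficient matrix A = [[-15, -26], [10, 17]].
Characteristic polynomial det(A - λI) = λ^2 - 2λ + 5 = 0.
Eigenvalues λ = 1 ± 2i (complex conjugate pair).
For λ=1+2i: an eigenvector is (3,-2) - i(2,-1) = (3 - 2i, -2 + i).
A real fundamental pair from Re and Im of e^((1+2i)t)v: X_1 = e^(t)(cos(2t)·(3,-2) + sin(2t)·(2,-1)), X_2 = e^(t)(sin(2t)·(3,-2) - cos(2t)·(2,-1)).
General solution: C_1X_1 + C_2X_2.
Applying x(0)=-3, y(0)=-2 gives C_1=7, C_2=12.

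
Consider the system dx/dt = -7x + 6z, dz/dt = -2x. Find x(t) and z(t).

Coefficient matrix A = [[-7, 6], [-2, 0]].
Characteristic polynomial det(A - λI) = λ^2 + 7λ + 12 = 0.
Eigenvalues λ = -3, -4.
For λ=-3: (A-λI) row 1 is [-4, 6], so an eigenvector is (-3, -2).
For λ=-4: (A-λI) row 1 is [-3, 6], so an eigenvector is (-2, -1).
General solution: C_1e^(-3t)(-3,-2) + C_2e^(-4t)(-2,-1).

x(t) = -3C_1e^(-3t) - 2C_2e^(-4t), z(t) = -2C_1e^(-3t) - C_2e^(-4t)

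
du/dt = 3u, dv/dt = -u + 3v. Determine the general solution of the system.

u(t) = -c_2e^(3t), v(t) = c_1e^(3t) + c_2te^(3t) + 2c_2e^(3t)

Coefficient matrix A = [[3, 0], [-1, 3]].
Characteristic polynomial det(A - λI) = λ^2 - 6λ + 9 = 0.
Single eigenvalue λ = 3 with algebraic multiplicity 2.
Eigenvector v = (0,1); generalized eigenvector w with (A-λI)w=v is (-1,2).
General solution: e^(3t)[c_1·v + c_2·(t·v + w)].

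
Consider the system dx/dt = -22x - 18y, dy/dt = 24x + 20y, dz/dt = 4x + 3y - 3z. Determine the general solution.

x(t) = K_1e^(-4t) - 3K_2e^(2t), y(t) = -K_1e^(-4t) + 4K_2e^(2t), z(t) = -K_1e^(-4t) + K_3e^(-3t)

Coefficient matrix A = [[-22, -18, 0], [24, 20, 0], [4, 3, -3]].
det(A - λI) = 0 gives eigenvalues λ = -4, 2, -3.
For λ=-4: eigenvector (1,-1,-1).
For λ=2: eigenvector (-3,4,0).
For λ=-3: eigenvector (0,0,1).
General solution: K_1e^(-4t)(1,-1,-1) + K_2e^(2t)(-3,4,0) + K_3e^(-3t)(0,0,1).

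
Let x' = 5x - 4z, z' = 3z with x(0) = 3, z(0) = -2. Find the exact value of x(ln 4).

A = [[5,-4],[0,3]]; eigenvalues λ = 3, 5.
Eigenvectors: (2,1) for λ=3, (-1,0) for λ=5.
From the initial condition, c_1 = -2, c_2 = -7.
x(ln 4) = (-2)(4^3)(2) + (-7)(4^5)(-1) = 6912.

6912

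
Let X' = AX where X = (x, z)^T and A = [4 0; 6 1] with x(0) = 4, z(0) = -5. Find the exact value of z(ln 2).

102

A = [[4,0],[6,1]]; eigenvalues λ = 1, 4.
Eigenvectors: (0,-1) for λ=1, (1,2) for λ=4.
From the initial condition, c_1 = 13, c_2 = 4.
z(ln 2) = (13)(2^1)(-1) + (4)(2^4)(2) = 102.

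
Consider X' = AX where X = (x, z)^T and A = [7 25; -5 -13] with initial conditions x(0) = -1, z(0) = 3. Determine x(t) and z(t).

x(t) = 13e^(-3t)sin(5t) - e^(-3t)cos(5t), z(t) = -5e^(-3t)sin(5t) + 3e^(-3t)cos(5t)

Coefficient matrix A = [[7, 25], [-5, -13]].
Characteristic polynomial det(A - λI) = λ^2 + 6λ + 34 = 0.
Eigenvalues λ = -3 ± 5i (complex conjugate pair).
For λ=-3+5i: an eigenvector is (2,-1) - i(-1,0) = (2 + i, -1).
A real fundamental pair from Re and Im of e^((-3+5i)t)v: X_1 = e^(-3t)(cos(5t)·(2,-1) + sin(5t)·(-1,0)), X_2 = e^(-3t)(sin(5t)·(2,-1) - cos(5t)·(-1,0)).
General solution: K_1X_1 + K_2X_2.
Applying x(0)=-1, z(0)=3 gives K_1=-3, K_2=5.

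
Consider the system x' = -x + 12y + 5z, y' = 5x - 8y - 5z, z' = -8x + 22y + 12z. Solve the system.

x(t) = c_1e^(4t) + c_2e^(2t) - c_3e^(-3t), y(t) = -c_2e^(2t) + c_3e^(-3t), z(t) = c_1e^(4t) + 3c_2e^(2t) - 2c_3e^(-3t)

Coefficient matrix A = [[-1, 12, 5], [5, -8, -5], [-8, 22, 12]].
det(A - λI) = 0 gives eigenvalues λ = 4, 2, -3.
For λ=4: eigenvector (1,0,1).
For λ=2: eigenvector (1,-1,3).
For λ=-3: eigenvector (-1,1,-2).
General solution: c_1e^(4t)(1,0,1) + c_2e^(2t)(1,-1,3) + c_3e^(-3t)(-1,1,-2).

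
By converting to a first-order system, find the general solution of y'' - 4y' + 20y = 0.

y(t) = C_1e^(2t)cos(4t) + C_2e^(2t)sin(4t)

Let x_1 = y, x_2 = y'. Then x_1' = x_2 and x_2' = -20x_1 + 4x_2.
A = [[0,1],[-20,4]]; det(A-λI) = λ^2 - 4λ + 20.
Eigenvalues λ = 2 ± 4i.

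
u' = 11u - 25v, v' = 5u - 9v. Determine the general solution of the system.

Coefficient matrix A = [[11, -25], [5, -9]].
Characteristic polynomial det(A - λI) = λ^2 - 2λ + 26 = 0.
Eigenvalues λ = 1 ± 5i (complex conjugate pair).
For λ=1+5i: an eigenvector is (-2,-1) - i(1,0) = (-2 - i, -1).
A real fundamental pair from Re and Im of e^((1+5i)t)v: X_1 = e^(t)(cos(5t)·(-2,-1) + sin(5t)·(1,0)), X_2 = e^(t)(sin(5t)·(-2,-1) - cos(5t)·(1,0)).
General solution: C_1X_1 + C_2X_2.

u(t) = C_1e^(t)sin(5t) - 2C_1e^(t)cos(5t) - 2C_2e^(t)sin(5t) - C_2e^(t)cos(5t), v(t) = -C_1e^(t)cos(5t) - C_2e^(t)sin(5t)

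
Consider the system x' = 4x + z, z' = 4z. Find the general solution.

Coefficient matrix A = [[4, 1], [0, 4]].
Characteristic polynomial det(A - λI) = λ^2 - 8λ + 16 = 0.
Single eigenvalue λ = 4 with algebraic multiplicity 2.
Eigenvector v = (-1,0); generalized eigenvector w with (A-λI)w=v is (1,-1).
General solution: e^(4t)[C_1·v + C_2·(t·v + w)].

x(t) = -C_1e^(4t) - C_2te^(4t) + C_2e^(4t), z(t) = -C_2e^(4t)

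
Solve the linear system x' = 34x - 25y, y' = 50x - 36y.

Coefficient matrix A = [[34, -25], [50, -36]].
Characteristic polynomial det(A - λI) = λ^2 + 2λ + 26 = 0.
Eigenvalues λ = -1 ± 5i (complex conjugate pair).
For λ=-1+5i: an eigenvector is (-1,-1) - i(-2,-3) = (-1 + 2i, -1 + 3i).
A real fundamental pair from Re and Im of e^((-1+5i)t)v: X_1 = e^(-t)(cos(5t)·(-1,-1) + sin(5t)·(-2,-3)), X_2 = e^(-t)(sin(5t)·(-1,-1) - cos(5t)·(-2,-3)).
General solution: C_1X_1 + C_2X_2.

x(t) = -2C_1e^(-t)sin(5t) - C_1e^(-t)cos(5t) - C_2e^(-t)sin(5t) + 2C_2e^(-t)cos(5t), y(t) = -3C_1e^(-t)sin(5t) - C_1e^(-t)cos(5t) - C_2e^(-t)sin(5t) + 3C_2e^(-t)cos(5t)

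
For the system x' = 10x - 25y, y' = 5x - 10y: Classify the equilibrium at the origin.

center

A = [[10,-25],[5,-10]]; det(A-λI) = λ^2 + 25.
λ = 0 ± 5i: zero real part.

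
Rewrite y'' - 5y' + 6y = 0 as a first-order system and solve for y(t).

Let x_1 = y, x_2 = y'. Then x_1' = x_2 and x_2' = -6x_1 + 5x_2.
A = [[0,1],[-6,5]]; det(A-λI) = λ^2 - 5λ + 6.
Eigenvalues λ = 3, 2 with eigenvectors (1,3), (1,2).

y(t) = c_1e^(3t) + c_2e^(2t)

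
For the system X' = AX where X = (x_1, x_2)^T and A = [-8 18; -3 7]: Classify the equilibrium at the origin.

A = [[-8,18],[-3,7]]; det(A-λI) = λ^2 + λ - 2.
λ = 1, -2: opposite signs.

saddle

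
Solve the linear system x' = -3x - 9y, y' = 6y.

x(t) = c_1e^(6t) - c_2e^(-3t), y(t) = -c_1e^(6t)

Coefficient matrix A = [[-3, -9], [0, 6]].
Characteristic polynomial det(A - λI) = λ^2 - 3λ - 18 = 0.
Eigenvalues λ = 6, -3.
For λ=6: (A-λI) row 1 is [-9, -9], so an eigenvector is (1, -1).
For λ=-3: (A-λI) row 1 is [0, -9], so an eigenvector is (-1, 0).
General solution: c_1e^(6t)(1,-1) + c_2e^(-3t)(-1,0).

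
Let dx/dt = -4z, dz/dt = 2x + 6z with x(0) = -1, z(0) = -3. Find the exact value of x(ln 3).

A = [[0,-4],[2,6]]; eigenvalues λ = 2, 4.
Eigenvectors: (2,-1) for λ=2, (1,-1) for λ=4.
From the initial condition, c_1 = -4, c_2 = 7.
x(ln 3) = (-4)(3^2)(2) + (7)(3^4)(1) = 495.

495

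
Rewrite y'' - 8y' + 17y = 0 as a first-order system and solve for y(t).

y(t) = K_1e^(4t)cos(t) + K_2e^(4t)sin(t)

Let x_1 = y, x_2 = y'. Then x_1' = x_2 and x_2' = -17x_1 + 8x_2.
A = [[0,1],[-17,8]]; det(A-λI) = λ^2 - 8λ + 17.
Eigenvalues λ = 4 ± i.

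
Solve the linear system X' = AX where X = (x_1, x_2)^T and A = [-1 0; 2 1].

Coefficient matrix A = [[-1, 0], [2, 1]].
Characteristic polynomial det(A - λI) = λ^2 - 1 = 0.
Eigenvalues λ = -1, 1.
For λ=-1: (A-λI) row 2 is [2, 2], so an eigenvector is (1, -1).
For λ=1: (A-λI) row 1 is [-2, 0], so an eigenvector is (0, 1).
General solution: K_1e^(-t)(1,-1) + K_2e^(t)(0,1).

x_1(t) = K_1e^(-t), x_2(t) = -K_1e^(-t) + K_2e^(t)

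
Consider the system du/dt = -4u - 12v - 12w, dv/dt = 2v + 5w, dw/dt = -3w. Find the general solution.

u(t) = -2c_2e^(2t) + c_3e^(-4t), v(t) = -c_1e^(-3t) + c_2e^(2t), w(t) = c_1e^(-3t)

Coefficient matrix A = [[-4, -12, -12], [0, 2, 5], [0, 0, -3]].
det(A - λI) = 0 gives eigenvalues λ = -3, 2, -4.
For λ=-3: eigenvector (0,-1,1).
For λ=2: eigenvector (-2,1,0).
For λ=-4: eigenvector (1,0,0).
General solution: c_1e^(-3t)(0,-1,1) + c_2e^(2t)(-2,1,0) + c_3e^(-4t)(1,0,0).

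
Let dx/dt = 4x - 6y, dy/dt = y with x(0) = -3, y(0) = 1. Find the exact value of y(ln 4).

4

A = [[4,-6],[0,1]]; eigenvalues λ = 4, 1.
Eigenvectors: (-1,0) for λ=4, (2,1) for λ=1.
From the initial condition, c_1 = 5, c_2 = 1.
y(ln 4) = (5)(4^4)(0) + (1)(4^1)(1) = 4.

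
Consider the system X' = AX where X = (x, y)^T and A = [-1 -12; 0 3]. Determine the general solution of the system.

Coefficient matrix A = [[-1, -12], [0, 3]].
Characteristic polynomial det(A - λI) = λ^2 - 2λ - 3 = 0.
Eigenvalues λ = -1, 3.
For λ=-1: (A-λI) row 1 is [0, -12], so an eigenvector is (-1, 0).
For λ=3: (A-λI) row 1 is [-4, -12], so an eigenvector is (3, -1).
General solution: K_1e^(-t)(-1,0) + K_2e^(3t)(3,-1).

x(t) = -K_1e^(-t) + 3K_2e^(3t), y(t) = -K_2e^(3t)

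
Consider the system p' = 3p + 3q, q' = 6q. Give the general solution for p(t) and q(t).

Coefficient matrix A = [[3, 3], [0, 6]].
Characteristic polynomial det(A - λI) = λ^2 - 9λ + 18 = 0.
Eigenvalues λ = 3, 6.
For λ=3: (A-λI) row 1 is [0, 3], so an eigenvector is (1, 0).
For λ=6: (A-λI) row 1 is [-3, 3], so an eigenvector is (-1, -1).
General solution: c_1e^(3t)(1,0) + c_2e^(6t)(-1,-1).

p(t) = c_1e^(3t) - c_2e^(6t), q(t) = -c_2e^(6t)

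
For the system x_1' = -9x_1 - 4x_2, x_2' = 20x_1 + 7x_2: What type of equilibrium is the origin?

A = [[-9,-4],[20,7]]; det(A-λI) = λ^2 + 2λ + 17.
λ = -1 ± 4i: negative real part.

stable spiral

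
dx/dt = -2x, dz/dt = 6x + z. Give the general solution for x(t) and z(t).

Coefficient matrix A = [[-2, 0], [6, 1]].
Characteristic polynomial det(A - λI) = λ^2 + λ - 2 = 0.
Eigenvalues λ = 1, -2.
For λ=1: (A-λI) row 1 is [-3, 0], so an eigenvector is (0, -1).
For λ=-2: (A-λI) row 2 is [6, 3], so an eigenvector is (1, -2).
General solution: K_1e^(t)(0,-1) + K_2e^(-2t)(1,-2).

x(t) = K_2e^(-2t), z(t) = -K_1e^(t) - 2K_2e^(-2t)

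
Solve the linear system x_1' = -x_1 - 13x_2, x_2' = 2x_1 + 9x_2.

Coefficient matrix A = [[-1, -13], [2, 9]].
Characteristic polynomial det(A - λI) = λ^2 - 8λ + 17 = 0.
Eigenvalues λ = 4 ± i (complex conjugate pair).
For λ=4+i: an eigenvector is (3,-1) - i(-2,1) = (3 + 2i, -1 - i).
A real fundamental pair from Re and Im of e^((4+i)t)v: X_1 = e^(4t)(cos(t)·(3,-1) + sin(t)·(-2,1)), X_2 = e^(4t)(sin(t)·(3,-1) - cos(t)·(-2,1)).
General solution: K_1X_1 + K_2X_2.

x_1(t) = -2K_1e^(4t)sin(t) + 3K_1e^(4t)cos(t) + 3K_2e^(4t)sin(t) + 2K_2e^(4t)cos(t), x_2(t) = K_1e^(4t)sin(t) - K_1e^(4t)cos(t) - K_2e^(4t)sin(t) - K_2e^(4t)cos(t)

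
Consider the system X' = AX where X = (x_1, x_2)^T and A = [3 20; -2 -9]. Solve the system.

x_1(t) = -3C_1e^(-3t)sin(2t) - C_1e^(-3t)cos(2t) - C_2e^(-3t)sin(2t) + 3C_2e^(-3t)cos(2t), x_2(t) = C_1e^(-3t)sin(2t) - C_2e^(-3t)cos(2t)

Coefficient matrix A = [[3, 20], [-2, -9]].
Characteristic polynomial det(A - λI) = λ^2 + 6λ + 13 = 0.
Eigenvalues λ = -3 ± 2i (complex conjugate pair).
For λ=-3+2i: an eigenvector is (-1,0) - i(-3,1) = (-1 + 3i, 0 - i).
A real fundamental pair from Re and Im of e^((-3+2i)t)v: X_1 = e^(-3t)(cos(2t)·(-1,0) + sin(2t)·(-3,1)), X_2 = e^(-3t)(sin(2t)·(-1,0) - cos(2t)·(-3,1)).
General solution: C_1X_1 + C_2X_2.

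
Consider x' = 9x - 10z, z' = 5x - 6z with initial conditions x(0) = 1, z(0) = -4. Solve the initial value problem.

Coefficient matrix A = [[9, -10], [5, -6]].
Characteristic polynomial det(A - λI) = λ^2 - 3λ - 4 = 0.
Eigenvalues λ = -1, 4.
For λ=-1: (A-λI) row 1 is [10, -10], so an eigenvector is (-1, -1).
For λ=4: (A-λI) row 1 is [5, -10], so an eigenvector is (-2, -1).
General solution: K_1e^(-t)(-1,-1) + K_2e^(4t)(-2,-1).
Applying x(0)=1, z(0)=-4 gives K_1=9, K_2=-5.

x(t) = 10e^(4t) - 9e^(-t), z(t) = 5e^(4t) - 9e^(-t)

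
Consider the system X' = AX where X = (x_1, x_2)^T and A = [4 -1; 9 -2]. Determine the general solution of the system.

x_1(t) = c_1e^(t) + c_2te^(t) + c_2e^(t), x_2(t) = 3c_1e^(t) + 3c_2te^(t) + 2c_2e^(t)

Coefficient matrix A = [[4, -1], [9, -2]].
Characteristic polynomial det(A - λI) = λ^2 - 2λ + 1 = 0.
Single eigenvalue λ = 1 with algebraic multiplicity 2.
Eigenvector v = (1,3); generalized eigenvector w with (A-λI)w=v is (1,2).
General solution: e^(t)[c_1·v + c_2·(t·v + w)].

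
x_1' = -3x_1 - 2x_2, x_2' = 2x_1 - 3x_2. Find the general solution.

Coefficient matrix A = [[-3, -2], [2, -3]].
Characteristic polynomial det(A - λI) = λ^2 + 6λ + 13 = 0.
Eigenvalues λ = -3 ± 2i (complex conjugate pair).
For λ=-3+2i: an eigenvector is (0,-1) - i(1,0) = (0 - i, -1).
A real fundamental pair from Re and Im of e^((-3+2i)t)v: X_1 = e^(-3t)(cos(2t)·(0,-1) + sin(2t)·(1,0)), X_2 = e^(-3t)(sin(2t)·(0,-1) - cos(2t)·(1,0)).
General solution: K_1X_1 + K_2X_2.

x_1(t) = K_1e^(-3t)sin(2t) - K_2e^(-3t)cos(2t), x_2(t) = -K_1e^(-3t)cos(2t) - K_2e^(-3t)sin(2t)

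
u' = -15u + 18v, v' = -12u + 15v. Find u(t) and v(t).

u(t) = c_1e^(3t) - 3c_2e^(-3t), v(t) = c_1e^(3t) - 2c_2e^(-3t)

Coefficient matrix A = [[-15, 18], [-12, 15]].
Characteristic polynomial det(A - λI) = λ^2 - 9 = 0.
Eigenvalues λ = 3, -3.
For λ=3: (A-λI) row 1 is [-18, 18], so an eigenvector is (1, 1).
For λ=-3: (A-λI) row 1 is [-12, 18], so an eigenvector is (-3, -2).
General solution: c_1e^(3t)(1,1) + c_2e^(-3t)(-3,-2).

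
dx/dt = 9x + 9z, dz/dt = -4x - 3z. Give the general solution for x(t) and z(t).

x(t) = 3C_1e^(3t) + 3C_2te^(3t) + 2C_2e^(3t), z(t) = -2C_1e^(3t) - 2C_2te^(3t) - C_2e^(3t)

Coefficient matrix A = [[9, 9], [-4, -3]].
Characteristic polynomial det(A - λI) = λ^2 - 6λ + 9 = 0.
Single eigenvalue λ = 3 with algebraic multiplicity 2.
Eigenvector v = (3,-2); generalized eigenvector w with (A-λI)w=v is (2,-1).
General solution: e^(3t)[C_1·v + C_2·(t·v + w)].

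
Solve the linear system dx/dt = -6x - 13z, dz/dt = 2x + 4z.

x(t) = 3C_1e^(-t)sin(t) + 2C_1e^(-t)cos(t) + 2C_2e^(-t)sin(t) - 3C_2e^(-t)cos(t), z(t) = -C_1e^(-t)sin(t) - C_1e^(-t)cos(t) - C_2e^(-t)sin(t) + C_2e^(-t)cos(t)

Coefficient matrix A = [[-6, -13], [2, 4]].
Characteristic polynomial det(A - λI) = λ^2 + 2λ + 2 = 0.
Eigenvalues λ = -1 ± i (complex conjugate pair).
For λ=-1+i: an eigenvector is (2,-1) - i(3,-1) = (2 - 3i, -1 + i).
A real fundamental pair from Re and Im of e^((-1+i)t)v: X_1 = e^(-t)(cos(t)·(2,-1) + sin(t)·(3,-1)), X_2 = e^(-t)(sin(t)·(2,-1) - cos(t)·(3,-1)).
General solution: C_1X_1 + C_2X_2.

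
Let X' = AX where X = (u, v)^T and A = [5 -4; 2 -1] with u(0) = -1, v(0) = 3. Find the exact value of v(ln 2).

A = [[5,-4],[2,-1]]; eigenvalues λ = 3, 1.
Eigenvectors: (2,1) for λ=3, (-1,-1) for λ=1.
From the initial condition, c_1 = -4, c_2 = -7.
v(ln 2) = (-4)(2^3)(1) + (-7)(2^1)(-1) = -18.

-18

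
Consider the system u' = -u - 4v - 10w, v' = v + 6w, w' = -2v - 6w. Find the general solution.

Coefficient matrix A = [[-1, -4, -10], [0, 1, 6], [0, -2, -6]].
det(A - λI) = 0 gives eigenvalues λ = -1, -2, -3.
For λ=-1: eigenvector (1,0,0).
For λ=-2: eigenvector (2,-2,1).
For λ=-3: eigenvector (4,-3,2).
General solution: K_1e^(-t)(1,0,0) + K_2e^(-2t)(2,-2,1) + K_3e^(-3t)(4,-3,2).

u(t) = K_1e^(-t) + 2K_2e^(-2t) + 4K_3e^(-3t), v(t) = -2K_2e^(-2t) - 3K_3e^(-3t), w(t) = K_2e^(-2t) + 2K_3e^(-3t)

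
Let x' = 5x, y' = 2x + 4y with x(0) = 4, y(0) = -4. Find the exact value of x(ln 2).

128

A = [[5,0],[2,4]]; eigenvalues λ = 5, 4.
Eigenvectors: (-1,-2) for λ=5, (0,1) for λ=4.
From the initial condition, c_1 = -4, c_2 = -12.
x(ln 2) = (-4)(2^5)(-1) + (-12)(2^4)(0) = 128.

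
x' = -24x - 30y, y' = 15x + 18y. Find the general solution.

Coefficient matrix A = [[-24, -30], [15, 18]].
Characteristic polynomial det(A - λI) = λ^2 + 6λ + 18 = 0.
Eigenvalues λ = -3 ± 3i (complex conjugate pair).
For λ=-3+3i: an eigenvector is (3,-2) - i(-1,1) = (3 + i, -2 - i).
A real fundamental pair from Re and Im of e^((-3+3i)t)v: X_1 = e^(-3t)(cos(3t)·(3,-2) + sin(3t)·(-1,1)), X_2 = e^(-3t)(sin(3t)·(3,-2) - cos(3t)·(-1,1)).
General solution: K_1X_1 + K_2X_2.

x(t) = -K_1e^(-3t)sin(3t) + 3K_1e^(-3t)cos(3t) + 3K_2e^(-3t)sin(3t) + K_2e^(-3t)cos(3t), y(t) = K_1e^(-3t)sin(3t) - 2K_1e^(-3t)cos(3t) - 2K_2e^(-3t)sin(3t) - K_2e^(-3t)cos(3t)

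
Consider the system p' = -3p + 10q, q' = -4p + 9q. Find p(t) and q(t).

p(t) = -c_1e^(3t)sin(2t) + 2c_1e^(3t)cos(2t) + 2c_2e^(3t)sin(2t) + c_2e^(3t)cos(2t), q(t) = -c_1e^(3t)sin(2t) + c_1e^(3t)cos(2t) + c_2e^(3t)sin(2t) + c_2e^(3t)cos(2t)

Coefficient matrix A = [[-3, 10], [-4, 9]].
Characteristic polynomial det(A - λI) = λ^2 - 6λ + 13 = 0.
Eigenvalues λ = 3 ± 2i (complex conjugate pair).
For λ=3+2i: an eigenvector is (2,1) - i(-1,-1) = (2 + i, 1 + i).
A real fundamental pair from Re and Im of e^((3+2i)t)v: X_1 = e^(3t)(cos(2t)·(2,1) + sin(2t)·(-1,-1)), X_2 = e^(3t)(sin(2t)·(2,1) - cos(2t)·(-1,-1)).
General solution: c_1X_1 + c_2X_2.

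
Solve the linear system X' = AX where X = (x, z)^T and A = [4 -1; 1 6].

Coefficient matrix A = [[4, -1], [1, 6]].
Characteristic polynomial det(A - λI) = λ^2 - 10λ + 25 = 0.
Single eigenvalue λ = 5 with algebraic multiplicity 2.
Eigenvector v = (1,-1); generalized eigenvector w with (A-λI)w=v is (-2,1).
General solution: e^(5t)[c_1·v + c_2·(t·v + w)].

x(t) = c_1e^(5t) + c_2te^(5t) - 2c_2e^(5t), z(t) = -c_1e^(5t) - c_2te^(5t) + c_2e^(5t)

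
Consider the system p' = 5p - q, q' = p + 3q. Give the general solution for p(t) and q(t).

Coefficient matrix A = [[5, -1], [1, 3]].
Characteristic polynomial det(A - λI) = λ^2 - 8λ + 16 = 0.
Single eigenvalue λ = 4 with algebraic multiplicity 2.
Eigenvector v = (1,1); generalized eigenvector w with (A-λI)w=v is (3,2).
General solution: e^(4t)[C_1·v + C_2·(t·v + w)].

p(t) = C_1e^(4t) + C_2te^(4t) + 3C_2e^(4t), q(t) = C_1e^(4t) + C_2te^(4t) + 2C_2e^(4t)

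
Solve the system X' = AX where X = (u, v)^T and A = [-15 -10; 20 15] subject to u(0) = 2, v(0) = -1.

u(t) = -e^(5t) + 3e^(-5t), v(t) = 2e^(5t) - 3e^(-5t)

Coefficient matrix A = [[-15, -10], [20, 15]].
Characteristic polynomial det(A - λI) = λ^2 - 25 = 0.
Eigenvalues λ = 5, -5.
For λ=5: (A-λI) row 1 is [-20, -10], so an eigenvector is (-1, 2).
For λ=-5: (A-λI) row 1 is [-10, -10], so an eigenvector is (1, -1).
General solution: K_1e^(5t)(-1,2) + K_2e^(-5t)(1,-1).
Applying u(0)=2, v(0)=-1 gives K_1=1, K_2=3.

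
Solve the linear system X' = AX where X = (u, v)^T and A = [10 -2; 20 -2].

u(t) = -K_1e^(4t)cos(2t) - K_2e^(4t)sin(2t), v(t) = -K_1e^(4t)sin(2t) - 3K_1e^(4t)cos(2t) - 3K_2e^(4t)sin(2t) + K_2e^(4t)cos(2t)

Coefficient matrix A = [[10, -2], [20, -2]].
Characteristic polynomial det(A - λI) = λ^2 - 8λ + 20 = 0.
Eigenvalues λ = 4 ± 2i (complex conjugate pair).
For λ=4+2i: an eigenvector is (-1,-3) - i(0,-1) = (-1, -3 + i).
A real fundamental pair from Re and Im of e^((4+2i)t)v: X_1 = e^(4t)(cos(2t)·(-1,-3) + sin(2t)·(0,-1)), X_2 = e^(4t)(sin(2t)·(-1,-3) - cos(2t)·(0,-1)).
General solution: K_1X_1 + K_2X_2.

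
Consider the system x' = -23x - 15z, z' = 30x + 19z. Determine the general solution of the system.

Coefficient matrix A = [[-23, -15], [30, 19]].
Characteristic polynomial det(A - λI) = λ^2 + 4λ + 13 = 0.
Eigenvalues λ = -2 ± 3i (complex conjugate pair).
For λ=-2+3i: an eigenvector is (2,-3) - i(1,-1) = (2 - i, -3 + i).
A real fundamental pair from Re and Im of e^((-2+3i)t)v: X_1 = e^(-2t)(cos(3t)·(2,-3) + sin(3t)·(1,-1)), X_2 = e^(-2t)(sin(3t)·(2,-3) - cos(3t)·(1,-1)).
General solution: c_1X_1 + c_2X_2.

x(t) = c_1e^(-2t)sin(3t) + 2c_1e^(-2t)cos(3t) + 2c_2e^(-2t)sin(3t) - c_2e^(-2t)cos(3t), z(t) = -c_1e^(-2t)sin(3t) - 3c_1e^(-2t)cos(3t) - 3c_2e^(-2t)sin(3t) + c_2e^(-2t)cos(3t)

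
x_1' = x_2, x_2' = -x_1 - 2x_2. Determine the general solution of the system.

x_1(t) = C_1e^(-t) + C_2te^(-t) - 2C_2e^(-t), x_2(t) = -C_1e^(-t) - C_2te^(-t) + 3C_2e^(-t)

Coefficient matrix A = [[0, 1], [-1, -2]].
Characteristic polynomial det(A - λI) = λ^2 + 2λ + 1 = 0.
Single eigenvalue λ = -1 with algebraic multiplicity 2.
Eigenvector v = (1,-1); generalized eigenvector w with (A-λI)w=v is (-2,3).
General solution: e^(-t)[C_1·v + C_2·(t·v + w)].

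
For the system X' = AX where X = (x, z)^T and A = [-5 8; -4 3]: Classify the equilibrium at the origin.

stable spiral

A = [[-5,8],[-4,3]]; det(A-λI) = λ^2 + 2λ + 17.
λ = -1 ± 4i: negative real part.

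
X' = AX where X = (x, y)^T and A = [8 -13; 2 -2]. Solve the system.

Coefficient matrix A = [[8, -13], [2, -2]].
Characteristic polynomial det(A - λI) = λ^2 - 6λ + 10 = 0.
Eigenvalues λ = 3 ± i (complex conjugate pair).
For λ=3+i: an eigenvector is (-3,-1) - i(-2,-1) = (-3 + 2i, -1 + i).
A real fundamental pair from Re and Im of e^((3+i)t)v: X_1 = e^(3t)(cos(t)·(-3,-1) + sin(t)·(-2,-1)), X_2 = e^(3t)(sin(t)·(-3,-1) - cos(t)·(-2,-1)).
General solution: C_1X_1 + C_2X_2.

x(t) = -2C_1e^(3t)sin(t) - 3C_1e^(3t)cos(t) - 3C_2e^(3t)sin(t) + 2C_2e^(3t)cos(t), y(t) = -C_1e^(3t)sin(t) - C_1e^(3t)cos(t) - C_2e^(3t)sin(t) + C_2e^(3t)cos(t)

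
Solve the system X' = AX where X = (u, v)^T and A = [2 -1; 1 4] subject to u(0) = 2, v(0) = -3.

u(t) = te^(3t) + 2e^(3t), v(t) = -te^(3t) - 3e^(3t)

Coefficient matrix A = [[2, -1], [1, 4]].
Characteristic polynomial det(A - λI) = λ^2 - 6λ + 9 = 0.
Single eigenvalue λ = 3 with algebraic multiplicity 2.
Eigenvector v = (1,-1); generalized eigenvector w with (A-λI)w=v is (0,-1).
General solution: e^(3t)[K_1·v + K_2·(t·v + w)].
Applying u(0)=2, v(0)=-3 gives K_1=2, K_2=1.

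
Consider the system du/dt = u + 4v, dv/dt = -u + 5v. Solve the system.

Coefficient matrix A = [[1, 4], [-1, 5]].
Characteristic polynomial det(A - λI) = λ^2 - 6λ + 9 = 0.
Single eigenvalue λ = 3 with algebraic multiplicity 2.
Eigenvector v = (-2,-1); generalized eigenvector w with (A-λI)w=v is (-1,-1).
General solution: e^(3t)[K_1·v + K_2·(t·v + w)].

u(t) = -2K_1e^(3t) - 2K_2te^(3t) - K_2e^(3t), v(t) = -K_1e^(3t) - K_2te^(3t) - K_2e^(3t)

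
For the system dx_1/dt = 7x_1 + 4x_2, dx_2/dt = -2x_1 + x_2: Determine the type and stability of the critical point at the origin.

unstable node

A = [[7,4],[-2,1]]; det(A-λI) = λ^2 - 8λ + 15.
λ = 3, 5: both positive.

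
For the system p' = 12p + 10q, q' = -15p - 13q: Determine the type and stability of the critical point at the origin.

saddle

A = [[12,10],[-15,-13]]; det(A-λI) = λ^2 + λ - 6.
λ = -3, 2: opposite signs.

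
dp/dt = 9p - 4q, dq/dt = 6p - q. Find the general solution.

Coefficient matrix A = [[9, -4], [6, -1]].
Characteristic polynomial det(A - λI) = λ^2 - 8λ + 15 = 0.
Eigenvalues λ = 5, 3.
For λ=5: (A-λI) row 1 is [4, -4], so an eigenvector is (-1, -1).
For λ=3: (A-λI) row 1 is [6, -4], so an eigenvector is (2, 3).
General solution: C_1e^(5t)(-1,-1) + C_2e^(3t)(2,3).

p(t) = -C_1e^(5t) + 2C_2e^(3t), q(t) = -C_1e^(5t) + 3C_2e^(3t)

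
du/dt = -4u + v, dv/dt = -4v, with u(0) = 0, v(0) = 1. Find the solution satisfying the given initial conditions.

u(t) = te^(-4t), v(t) = e^(-4t)

Coefficient matrix A = [[-4, 1], [0, -4]].
Characteristic polynomial det(A - λI) = λ^2 + 8λ + 16 = 0.
Single eigenvalue λ = -4 with algebraic multiplicity 2.
Eigenvector v = (-1,0); generalized eigenvector w with (A-λI)w=v is (3,-1).
General solution: e^(-4t)[K_1·v + K_2·(t·v + w)].
Applying u(0)=0, v(0)=1 gives K_1=-3, K_2=-1.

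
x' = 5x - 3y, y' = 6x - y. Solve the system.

x(t) = c_1e^(2t)sin(3t) - c_2e^(2t)cos(3t), y(t) = c_1e^(2t)sin(3t) - c_1e^(2t)cos(3t) - c_2e^(2t)sin(3t) - c_2e^(2t)cos(3t)

Coefficient matrix A = [[5, -3], [6, -1]].
Characteristic polynomial det(A - λI) = λ^2 - 4λ + 13 = 0.
Eigenvalues λ = 2 ± 3i (complex conjugate pair).
For λ=2+3i: an eigenvector is (0,-1) - i(1,1) = (0 - i, -1 - i).
A real fundamental pair from Re and Im of e^((2+3i)t)v: X_1 = e^(2t)(cos(3t)·(0,-1) + sin(3t)·(1,1)), X_2 = e^(2t)(sin(3t)·(0,-1) - cos(3t)·(1,1)).
General solution: c_1X_1 + c_2X_2.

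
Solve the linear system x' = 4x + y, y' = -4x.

Coefficient matrix A = [[4, 1], [-4, 0]].
Characteristic polynomial det(A - λI) = λ^2 - 4λ + 4 = 0.
Single eigenvalue λ = 2 with algebraic multiplicity 2.
Eigenvector v = (-1,2); generalized eigenvector w with (A-λI)w=v is (-2,3).
General solution: e^(2t)[K_1·v + K_2·(t·v + w)].

x(t) = -K_1e^(2t) - K_2te^(2t) - 2K_2e^(2t), y(t) = 2K_1e^(2t) + 2K_2te^(2t) + 3K_2e^(2t)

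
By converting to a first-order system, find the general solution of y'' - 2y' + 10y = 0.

y(t) = K_1e^(t)cos(3t) + K_2e^(t)sin(3t)

Let x_1 = y, x_2 = y'. Then x_1' = x_2 and x_2' = -10x_1 + 2x_2.
A = [[0,1],[-10,2]]; det(A-λI) = λ^2 - 2λ + 10.
Eigenvalues λ = 1 ± 3i.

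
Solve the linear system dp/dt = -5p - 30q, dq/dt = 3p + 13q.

p(t) = -3c_1e^(4t)sin(3t) + c_1e^(4t)cos(3t) + c_2e^(4t)sin(3t) + 3c_2e^(4t)cos(3t), q(t) = c_1e^(4t)sin(3t) - c_2e^(4t)cos(3t)

Coefficient matrix A = [[-5, -30], [3, 13]].
Characteristic polynomial det(A - λI) = λ^2 - 8λ + 25 = 0.
Eigenvalues λ = 4 ± 3i (complex conjugate pair).
For λ=4+3i: an eigenvector is (1,0) - i(-3,1) = (1 + 3i, 0 - i).
A real fundamental pair from Re and Im of e^((4+3i)t)v: X_1 = e^(4t)(cos(3t)·(1,0) + sin(3t)·(-3,1)), X_2 = e^(4t)(sin(3t)·(1,0) - cos(3t)·(-3,1)).
General solution: c_1X_1 + c_2X_2.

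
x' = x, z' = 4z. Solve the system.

x(t) = K_2e^(t), z(t) = -K_1e^(4t)

Coefficient matrix A = [[1, 0], [0, 4]].
Characteristic polynomial det(A - λI) = λ^2 - 5λ + 4 = 0.
Eigenvalues λ = 4, 1.
For λ=4: (A-λI) row 1 is [-3, 0], so an eigenvector is (0, -1).
For λ=1: (A-λI) row 2 is [0, 3], so an eigenvector is (1, 0).
General solution: K_1e^(4t)(0,-1) + K_2e^(t)(1,0).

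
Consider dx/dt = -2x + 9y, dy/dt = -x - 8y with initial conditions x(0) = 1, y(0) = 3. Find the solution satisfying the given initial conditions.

Coefficient matrix A = [[-2, 9], [-1, -8]].
Characteristic polynomial det(A - λI) = λ^2 + 10λ + 25 = 0.
Single eigenvalue λ = -5 with algebraic multiplicity 2.
Eigenvector v = (-3,1); generalized eigenvector w with (A-λI)w=v is (-1,0).
General solution: e^(-5t)[C_1·v + C_2·(t·v + w)].
Applying x(0)=1, y(0)=3 gives C_1=3, C_2=-10.

x(t) = 30te^(-5t) + e^(-5t), y(t) = -10te^(-5t) + 3e^(-5t)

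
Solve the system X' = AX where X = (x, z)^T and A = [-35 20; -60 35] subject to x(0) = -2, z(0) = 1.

x(t) = 8e^(5t) - 10e^(-5t), z(t) = 16e^(5t) - 15e^(-5t)

Coefficient matrix A = [[-35, 20], [-60, 35]].
Characteristic polynomial det(A - λI) = λ^2 - 25 = 0.
Eigenvalues λ = 5, -5.
For λ=5: (A-λI) row 1 is [-40, 20], so an eigenvector is (1, 2).
For λ=-5: (A-λI) row 1 is [-30, 20], so an eigenvector is (2, 3).
General solution: K_1e^(5t)(1,2) + K_2e^(-5t)(2,3).
Applying x(0)=-2, z(0)=1 gives K_1=8, K_2=-5.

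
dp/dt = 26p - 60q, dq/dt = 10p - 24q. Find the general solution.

Coefficient matrix A = [[26, -60], [10, -24]].
Characteristic polynomial det(A - λI) = λ^2 - 2λ - 24 = 0.
Eigenvalues λ = -4, 6.
For λ=-4: (A-λI) row 1 is [30, -60], so an eigenvector is (-2, -1).
For λ=6: (A-λI) row 1 is [20, -60], so an eigenvector is (-3, -1).
General solution: K_1e^(-4t)(-2,-1) + K_2e^(6t)(-3,-1).

p(t) = -2K_1e^(-4t) - 3K_2e^(6t), q(t) = -K_1e^(-4t) - K_2e^(6t)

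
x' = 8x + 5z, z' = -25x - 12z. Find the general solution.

x(t) = C_1e^(-2t)cos(5t) + C_2e^(-2t)sin(5t), z(t) = -C_1e^(-2t)sin(5t) - 2C_1e^(-2t)cos(5t) - 2C_2e^(-2t)sin(5t) + C_2e^(-2t)cos(5t)

Coefficient matrix A = [[8, 5], [-25, -12]].
Characteristic polynomial det(A - λI) = λ^2 + 4λ + 29 = 0.
Eigenvalues λ = -2 ± 5i (complex conjugate pair).
For λ=-2+5i: an eigenvector is (1,-2) - i(0,-1) = (1, -2 + i).
A real fundamental pair from Re and Im of e^((-2+5i)t)v: X_1 = e^(-2t)(cos(5t)·(1,-2) + sin(5t)·(0,-1)), X_2 = e^(-2t)(sin(5t)·(1,-2) - cos(5t)·(0,-1)).
General solution: C_1X_1 + C_2X_2.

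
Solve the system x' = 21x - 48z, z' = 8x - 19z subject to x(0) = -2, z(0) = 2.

x(t) = -18e^(5t) + 16e^(-3t), z(t) = -6e^(5t) + 8e^(-3t)

Coefficient matrix A = [[21, -48], [8, -19]].
Characteristic polynomial det(A - λI) = λ^2 - 2λ - 15 = 0.
Eigenvalues λ = -3, 5.
For λ=-3: (A-λI) row 1 is [24, -48], so an eigenvector is (2, 1).
For λ=5: (A-λI) row 1 is [16, -48], so an eigenvector is (-3, -1).
General solution: K_1e^(-3t)(2,1) + K_2e^(5t)(-3,-1).
Applying x(0)=-2, z(0)=2 gives K_1=8, K_2=6.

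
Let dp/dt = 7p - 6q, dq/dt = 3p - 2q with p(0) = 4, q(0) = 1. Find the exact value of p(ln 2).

A = [[7,-6],[3,-2]]; eigenvalues λ = 1, 4.
Eigenvectors: (1,1) for λ=1, (2,1) for λ=4.
From the initial condition, c_1 = -2, c_2 = 3.
p(ln 2) = (-2)(2^1)(1) + (3)(2^4)(2) = 92.

92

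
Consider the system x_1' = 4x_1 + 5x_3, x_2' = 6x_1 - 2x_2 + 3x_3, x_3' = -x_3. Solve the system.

Coefficient matrix A = [[4, 0, 5], [6, -2, 3], [0, 0, -1]].
det(A - λI) = 0 gives eigenvalues λ = -1, -2, 4.
For λ=-1: eigenvector (1,3,-1).
For λ=-2: eigenvector (0,1,0).
For λ=4: eigenvector (1,1,0).
General solution: C_1e^(-t)(1,3,-1) + C_2e^(-2t)(0,1,0) + C_3e^(4t)(1,1,0).

x_1(t) = C_1e^(-t) + C_3e^(4t), x_2(t) = 3C_1e^(-t) + C_2e^(-2t) + C_3e^(4t), x_3(t) = -C_1e^(-t)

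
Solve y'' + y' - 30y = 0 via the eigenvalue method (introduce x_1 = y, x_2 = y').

Let x_1 = y, x_2 = y'. Then x_1' = x_2 and x_2' = 30x_1 - x_2.
A = [[0,1],[30,-1]]; det(A-λI) = λ^2 + λ - 30.
Eigenvalues λ = -6, 5 with eigenvectors (1,-6), (1,5).

y(t) = K_1e^(-6t) + K_2e^(5t)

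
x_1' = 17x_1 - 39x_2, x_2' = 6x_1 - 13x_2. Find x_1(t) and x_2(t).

x_1(t) = 3c_1e^(2t)sin(3t) - 2c_1e^(2t)cos(3t) - 2c_2e^(2t)sin(3t) - 3c_2e^(2t)cos(3t), x_2(t) = c_1e^(2t)sin(3t) - c_1e^(2t)cos(3t) - c_2e^(2t)sin(3t) - c_2e^(2t)cos(3t)

Coefficient matrix A = [[17, -39], [6, -13]].
Characteristic polynomial det(A - λI) = λ^2 - 4λ + 13 = 0.
Eigenvalues λ = 2 ± 3i (complex conjugate pair).
For λ=2+3i: an eigenvector is (-2,-1) - i(3,1) = (-2 - 3i, -1 - i).
A real fundamental pair from Re and Im of e^((2+3i)t)v: X_1 = e^(2t)(cos(3t)·(-2,-1) + sin(3t)·(3,1)), X_2 = e^(2t)(sin(3t)·(-2,-1) - cos(3t)·(3,1)).
General solution: c_1X_1 + c_2X_2.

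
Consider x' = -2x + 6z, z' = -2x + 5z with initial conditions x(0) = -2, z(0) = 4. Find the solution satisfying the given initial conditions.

Coefficient matrix A = [[-2, 6], [-2, 5]].
Characteristic polynomial det(A - λI) = λ^2 - 3λ + 2 = 0.
Eigenvalues λ = 1, 2.
For λ=1: (A-λI) row 1 is [-3, 6], so an eigenvector is (-2, -1).
For λ=2: (A-λI) row 1 is [-4, 6], so an eigenvector is (3, 2).
General solution: K_1e^(t)(-2,-1) + K_2e^(2t)(3,2).
Applying x(0)=-2, z(0)=4 gives K_1=16, K_2=10.

x(t) = 30e^(2t) - 32e^(t), z(t) = 20e^(2t) - 16e^(t)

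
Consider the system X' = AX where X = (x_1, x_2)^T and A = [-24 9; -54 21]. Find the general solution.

x_1(t) = C_1e^(3t) + C_2e^(-6t), x_2(t) = 3C_1e^(3t) + 2C_2e^(-6t)

Coefficient matrix A = [[-24, 9], [-54, 21]].
Characteristic polynomial det(A - λI) = λ^2 + 3λ - 18 = 0.
Eigenvalues λ = 3, -6.
For λ=3: (A-λI) row 1 is [-27, 9], so an eigenvector is (1, 3).
For λ=-6: (A-λI) row 1 is [-18, 9], so an eigenvector is (1, 2).
General solution: C_1e^(3t)(1,3) + C_2e^(-6t)(1,2).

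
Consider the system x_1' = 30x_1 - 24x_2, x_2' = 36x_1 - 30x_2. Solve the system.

x_1(t) = -2c_1e^(-6t) - c_2e^(6t), x_2(t) = -3c_1e^(-6t) - c_2e^(6t)

Coefficient matrix A = [[30, -24], [36, -30]].
Characteristic polynomial det(A - λI) = λ^2 - 36 = 0.
Eigenvalues λ = -6, 6.
For λ=-6: (A-λI) row 1 is [36, -24], so an eigenvector is (-2, -3).
For λ=6: (A-λI) row 1 is [24, -24], so an eigenvector is (-1, -1).
General solution: c_1e^(-6t)(-2,-3) + c_2e^(6t)(-1,-1).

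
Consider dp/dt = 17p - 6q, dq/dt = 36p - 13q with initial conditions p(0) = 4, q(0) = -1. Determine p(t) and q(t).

p(t) = 13e^(5t) - 9e^(-t), q(t) = 26e^(5t) - 27e^(-t)

Coefficient matrix A = [[17, -6], [36, -13]].
Characteristic polynomial det(A - λI) = λ^2 - 4λ - 5 = 0.
Eigenvalues λ = -1, 5.
For λ=-1: (A-λI) row 1 is [18, -6], so an eigenvector is (-1, -3).
For λ=5: (A-λI) row 1 is [12, -6], so an eigenvector is (1, 2).
General solution: c_1e^(-t)(-1,-3) + c_2e^(5t)(1,2).
Applying p(0)=4, q(0)=-1 gives c_1=9, c_2=13.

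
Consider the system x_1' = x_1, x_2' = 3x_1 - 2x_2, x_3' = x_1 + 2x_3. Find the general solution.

Coefficient matrix A = [[1, 0, 0], [3, -2, 0], [1, 0, 2]].
det(A - λI) = 0 gives eigenvalues λ = -2, 1, 2.
For λ=-2: eigenvector (0,1,0).
For λ=1: eigenvector (1,1,-1).
For λ=2: eigenvector (0,0,1).
General solution: K_1e^(-2t)(0,1,0) + K_2e^(t)(1,1,-1) + K_3e^(2t)(0,0,1).

x_1(t) = K_2e^(t), x_2(t) = K_1e^(-2t) + K_2e^(t), x_3(t) = -K_2e^(t) + K_3e^(2t)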